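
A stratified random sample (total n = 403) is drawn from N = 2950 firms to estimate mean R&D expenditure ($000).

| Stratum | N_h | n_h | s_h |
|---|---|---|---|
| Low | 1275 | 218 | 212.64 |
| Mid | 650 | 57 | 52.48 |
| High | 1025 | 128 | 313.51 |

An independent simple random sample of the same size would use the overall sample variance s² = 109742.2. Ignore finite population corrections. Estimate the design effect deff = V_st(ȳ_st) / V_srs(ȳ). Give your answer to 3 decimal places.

V̂(ȳ_st) = Σ W_h² s_h²/n_h, with W_h = N_h/N and N = 2950:
  stratum Low: (1275/2950)²·212.64²/218 = 38.7445
  stratum Mid: (650/2950)²·52.48²/57 = 2.34582
  stratum High: (1025/2950)²·313.51²/128 = 92.7036
V_st = 133.794
V_srs = s²/n = 109742.2/403 = 272.313
deff = V_st / V_srs = 133.794/272.313 = 0.4913

deff ≈ 0.491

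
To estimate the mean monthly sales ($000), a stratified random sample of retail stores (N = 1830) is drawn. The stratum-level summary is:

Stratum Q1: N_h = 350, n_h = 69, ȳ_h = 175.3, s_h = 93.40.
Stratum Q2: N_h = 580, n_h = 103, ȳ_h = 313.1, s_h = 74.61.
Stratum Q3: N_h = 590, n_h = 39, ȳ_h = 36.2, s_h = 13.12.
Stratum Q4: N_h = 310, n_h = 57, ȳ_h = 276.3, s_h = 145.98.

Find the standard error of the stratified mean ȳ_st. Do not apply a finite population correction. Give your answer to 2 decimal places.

V̂(ȳ_st) = Σ W_h² s_h²/n_h, with W_h = N_h/N and N = 1830:
  stratum Q1: (350/1830)²·93.40²/69 = 4.62465
  stratum Q2: (580/1830)²·74.61²/103 = 5.42889
  stratum Q3: (590/1830)²·13.12²/39 = 0.45878
  stratum Q4: (310/1830)²·145.98²/57 = 10.7284
V̂(ȳ_st) = 21.2407
SE(ȳ_st) = √21.2407 = 4.60876

SE(ȳ_st) ≈ 4.61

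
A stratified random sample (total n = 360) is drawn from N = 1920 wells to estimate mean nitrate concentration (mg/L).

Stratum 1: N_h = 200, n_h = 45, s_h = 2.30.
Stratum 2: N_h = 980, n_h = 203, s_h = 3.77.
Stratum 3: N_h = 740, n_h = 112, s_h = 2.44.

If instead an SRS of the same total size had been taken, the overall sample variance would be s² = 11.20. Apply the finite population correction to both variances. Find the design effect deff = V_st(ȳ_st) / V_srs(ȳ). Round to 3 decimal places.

deff ≈ 0.876

V̂(ȳ_st) = Σ W_h² (1 − n_h/N_h) s_h²/n_h, with W_h = N_h/N and N = 1920:
  stratum 1: (200/1920)²·(1 − 45/200)·2.30²/45 = 0.000988559
  stratum 2: (980/1920)²·(1 − 203/980)·3.77²/203 = 0.0144621
  stratum 3: (740/1920)²·(1 − 112/740)·2.44²/112 = 0.00670117
V_st = 0.0221518
V_srs = (1 − 360/1920)·11.20/360 = 0.0252778
deff = V_st / V_srs = 0.0221518/0.0252778 = 0.8763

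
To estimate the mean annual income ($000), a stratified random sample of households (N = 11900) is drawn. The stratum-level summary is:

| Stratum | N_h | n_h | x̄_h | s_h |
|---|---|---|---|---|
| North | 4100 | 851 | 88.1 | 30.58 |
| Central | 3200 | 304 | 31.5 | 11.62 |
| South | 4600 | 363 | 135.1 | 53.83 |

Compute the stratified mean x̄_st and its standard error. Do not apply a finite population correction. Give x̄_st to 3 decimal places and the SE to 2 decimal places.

x̄_st = Σ W_h x̄_h = (4100·88.1 + 3200·31.5 + 4600·135.1)/11900 = 91.04790
V̂(x̄_st) = Σ W_h² s_h²/n_h, with W_h = N_h/N and N = 11900:
  stratum North: (4100/11900)²·30.58²/851 = 0.130443
  stratum Central: (3200/11900)²·11.62²/304 = 0.0321177
  stratum South: (4600/11900)²·53.83²/363 = 1.19279
V̂(x̄_st) = 1.35535
SE(x̄_st) = √1.35535 = 1.16419

x̄_st ≈ 91.048, SE ≈ 1.16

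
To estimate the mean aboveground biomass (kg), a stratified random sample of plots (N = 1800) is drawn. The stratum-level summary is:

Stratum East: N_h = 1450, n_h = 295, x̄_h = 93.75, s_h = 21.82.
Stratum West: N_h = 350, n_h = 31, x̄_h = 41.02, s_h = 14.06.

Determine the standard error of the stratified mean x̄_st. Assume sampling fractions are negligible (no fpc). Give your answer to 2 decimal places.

V̂(x̄_st) = Σ W_h² s_h²/n_h, with W_h = N_h/N and N = 1800:
  stratum East: (1450/1800)²·21.82²/295 = 1.04732
  stratum West: (350/1800)²·14.06²/31 = 0.241102
V̂(x̄_st) = 1.28842
SE(x̄_st) = √1.28842 = 1.13509

SE(x̄_st) ≈ 1.14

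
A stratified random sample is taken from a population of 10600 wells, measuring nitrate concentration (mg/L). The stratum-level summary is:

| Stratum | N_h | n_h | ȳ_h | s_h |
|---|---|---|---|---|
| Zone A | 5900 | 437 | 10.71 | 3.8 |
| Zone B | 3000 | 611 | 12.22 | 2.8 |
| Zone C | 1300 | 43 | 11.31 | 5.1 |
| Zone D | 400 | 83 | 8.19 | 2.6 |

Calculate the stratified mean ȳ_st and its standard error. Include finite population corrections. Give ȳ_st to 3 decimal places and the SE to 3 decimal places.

ȳ_st ≈ 11.116, SE ≈ 0.139

ȳ_st = Σ W_h ȳ_h = (5900·10.71 + 3000·12.22 + 1300·11.31 + 400·8.19)/10600 = 11.11585
V̂(ȳ_st) = Σ W_h² (1 − n_h/N_h) s_h²/n_h, with W_h = N_h/N and N = 10600:
  stratum Zone A: (5900/10600)²·(1 − 437/5900)·3.8²/437 = 0.00947888
  stratum Zone B: (3000/10600)²·(1 − 611/3000)·2.8²/611 = 0.000818466
  stratum Zone C: (1300/10600)²·(1 − 43/1300)·5.1²/43 = 0.00879709
  stratum Zone D: (400/10600)²·(1 − 83/400)·2.6²/83 = 9.19128e-05
V̂(ȳ_st) = 0.0191863
SE(ȳ_st) = √0.0191863 = 0.138515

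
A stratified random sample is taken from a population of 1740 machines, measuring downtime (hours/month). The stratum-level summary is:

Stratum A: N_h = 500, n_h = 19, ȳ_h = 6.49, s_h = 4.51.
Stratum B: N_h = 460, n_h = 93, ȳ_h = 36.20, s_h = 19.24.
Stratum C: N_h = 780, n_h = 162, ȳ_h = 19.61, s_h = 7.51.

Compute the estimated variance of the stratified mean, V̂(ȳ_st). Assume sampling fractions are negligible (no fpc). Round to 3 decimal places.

V̂(ȳ_st) ≈ 0.437

V̂(ȳ_st) = Σ W_h² s_h²/n_h, with W_h = N_h/N and N = 1740:
  stratum A: (500/1740)²·4.51²/19 = 0.0883977
  stratum B: (460/1740)²·19.24²/93 = 0.278192
  stratum C: (780/1740)²·7.51²/162 = 0.0699609
V̂(ȳ_st) = 0.43655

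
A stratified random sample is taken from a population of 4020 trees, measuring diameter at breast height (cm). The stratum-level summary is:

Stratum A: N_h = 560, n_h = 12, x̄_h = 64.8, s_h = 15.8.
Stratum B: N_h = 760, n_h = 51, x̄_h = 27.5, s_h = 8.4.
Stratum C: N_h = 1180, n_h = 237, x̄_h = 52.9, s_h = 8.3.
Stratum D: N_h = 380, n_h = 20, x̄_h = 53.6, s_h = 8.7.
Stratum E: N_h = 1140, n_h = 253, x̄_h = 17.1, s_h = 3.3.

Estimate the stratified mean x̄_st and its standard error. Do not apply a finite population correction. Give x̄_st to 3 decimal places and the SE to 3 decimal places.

x̄_st ≈ 39.670, SE ≈ 0.718

x̄_st = Σ W_h x̄_h = (560·64.8 + 760·27.5 + 1180·52.9 + 380·53.6 + 1140·17.1)/4020 = 39.66965
V̂(x̄_st) = Σ W_h² s_h²/n_h, with W_h = N_h/N and N = 4020:
  stratum A: (560/4020)²·15.8²/12 = 0.403698
  stratum B: (760/4020)²·8.4²/51 = 0.0494497
  stratum C: (1180/4020)²·8.3²/237 = 0.0250449
  stratum D: (380/4020)²·8.7²/20 = 0.0338161
  stratum E: (1140/4020)²·3.3²/253 = 0.0034615
V̂(x̄_st) = 0.51547
SE(x̄_st) = √0.51547 = 0.717963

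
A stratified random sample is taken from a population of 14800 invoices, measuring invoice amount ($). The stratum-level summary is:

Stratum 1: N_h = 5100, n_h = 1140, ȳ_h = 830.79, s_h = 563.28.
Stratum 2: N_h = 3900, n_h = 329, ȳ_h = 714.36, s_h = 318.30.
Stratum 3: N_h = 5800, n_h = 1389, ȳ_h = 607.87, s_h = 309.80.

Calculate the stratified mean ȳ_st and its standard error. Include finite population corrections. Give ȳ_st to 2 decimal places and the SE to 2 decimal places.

ȳ_st = Σ W_h ȳ_h = (5100·830.79 + 3900·714.36 + 5800·607.87)/14800 = 712.74858
V̂(ȳ_st) = Σ W_h² (1 − n_h/N_h) s_h²/n_h, with W_h = N_h/N and N = 14800:
  stratum 1: (5100/14800)²·(1 − 1140/5100)·563.28²/1140 = 25.6617
  stratum 2: (3900/14800)²·(1 − 329/3900)·318.30²/329 = 19.5798
  stratum 3: (5800/14800)²·(1 − 1389/5800)·309.80²/1389 = 8.07053
V̂(ȳ_st) = 53.3121
SE(ȳ_st) = √53.3121 = 7.30151

ȳ_st ≈ 712.75, SE ≈ 7.30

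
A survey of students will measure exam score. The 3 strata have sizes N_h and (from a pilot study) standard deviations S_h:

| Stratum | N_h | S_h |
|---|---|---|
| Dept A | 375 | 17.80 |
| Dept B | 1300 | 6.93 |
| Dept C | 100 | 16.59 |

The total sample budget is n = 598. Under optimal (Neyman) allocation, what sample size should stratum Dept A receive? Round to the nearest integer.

Neyman allocation: n_h = n · N_h S_h / Σ N_i S_i, with n = 598.
  stratum Dept A: N_h·S_h = 375·17.80 = 6675.00
  stratum Dept B: N_h·S_h = 1300·6.93 = 9009.00
  stratum Dept C: N_h·S_h = 100·16.59 = 1659.00
Σ N_h S_h = 17343.00
n for stratum Dept A = 598·6675.00/17343.00 = 230.159 → 230

230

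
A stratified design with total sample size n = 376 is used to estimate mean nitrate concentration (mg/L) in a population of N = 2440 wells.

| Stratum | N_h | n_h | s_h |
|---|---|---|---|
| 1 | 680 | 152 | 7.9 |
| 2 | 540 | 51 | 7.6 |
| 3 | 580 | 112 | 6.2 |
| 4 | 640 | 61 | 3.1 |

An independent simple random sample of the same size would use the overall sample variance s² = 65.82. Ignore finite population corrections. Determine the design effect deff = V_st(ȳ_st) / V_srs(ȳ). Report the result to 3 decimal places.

deff ≈ 0.672

V̂(ȳ_st) = Σ W_h² s_h²/n_h, with W_h = N_h/N and N = 2440:
  stratum 1: (680/2440)²·7.9²/152 = 0.0318896
  stratum 2: (540/2440)²·7.6²/51 = 0.0554709
  stratum 3: (580/2440)²·6.2²/112 = 0.0193929
  stratum 4: (640/2440)²·3.1²/61 = 0.0108386
V_st = 0.117592
V_srs = s²/n = 65.82/376 = 0.175053
deff = V_st / V_srs = 0.117592/0.175053 = 0.6717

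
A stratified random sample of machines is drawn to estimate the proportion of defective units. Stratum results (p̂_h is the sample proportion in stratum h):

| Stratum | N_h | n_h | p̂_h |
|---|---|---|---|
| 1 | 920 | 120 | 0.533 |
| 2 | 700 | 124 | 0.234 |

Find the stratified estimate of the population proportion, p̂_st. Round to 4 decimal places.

N = 1620; stratum weights W_h = N_h/N.
p̂_st = Σ W_h p̂_h = (920·0.533 + 700·0.234)/1620 = 0.40380

p̂_st ≈ 0.4038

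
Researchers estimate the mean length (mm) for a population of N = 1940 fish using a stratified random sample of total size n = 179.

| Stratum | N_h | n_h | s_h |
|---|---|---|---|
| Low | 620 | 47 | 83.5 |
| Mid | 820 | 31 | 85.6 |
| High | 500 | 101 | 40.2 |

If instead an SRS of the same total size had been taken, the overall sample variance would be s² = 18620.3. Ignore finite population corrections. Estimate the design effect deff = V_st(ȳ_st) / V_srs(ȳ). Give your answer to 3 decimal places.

deff ≈ 0.562

V̂(ȳ_st) = Σ W_h² s_h²/n_h, with W_h = N_h/N and N = 1940:
  stratum Low: (620/1940)²·83.5²/47 = 15.1515
  stratum Mid: (820/1940)²·85.6²/31 = 42.2289
  stratum High: (500/1940)²·40.2²/101 = 1.06284
V_st = 58.4432
V_srs = s²/n = 18620.3/179 = 104.024
deff = V_st / V_srs = 58.4432/104.024 = 0.5618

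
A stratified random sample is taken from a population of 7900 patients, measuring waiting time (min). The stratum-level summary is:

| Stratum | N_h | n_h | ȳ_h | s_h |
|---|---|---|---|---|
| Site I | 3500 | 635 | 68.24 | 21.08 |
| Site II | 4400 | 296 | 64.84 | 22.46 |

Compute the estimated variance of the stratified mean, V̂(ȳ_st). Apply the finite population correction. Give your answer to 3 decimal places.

V̂(ȳ_st) = Σ W_h² (1 − n_h/N_h) s_h²/n_h, with W_h = N_h/N and N = 7900:
  stratum Site I: (3500/7900)²·(1 − 635/3500)·21.08²/635 = 0.112436
  stratum Site II: (4400/7900)²·(1 − 296/4400)·22.46²/296 = 0.493098
V̂(ȳ_st) = 0.605535

V̂(ȳ_st) ≈ 0.606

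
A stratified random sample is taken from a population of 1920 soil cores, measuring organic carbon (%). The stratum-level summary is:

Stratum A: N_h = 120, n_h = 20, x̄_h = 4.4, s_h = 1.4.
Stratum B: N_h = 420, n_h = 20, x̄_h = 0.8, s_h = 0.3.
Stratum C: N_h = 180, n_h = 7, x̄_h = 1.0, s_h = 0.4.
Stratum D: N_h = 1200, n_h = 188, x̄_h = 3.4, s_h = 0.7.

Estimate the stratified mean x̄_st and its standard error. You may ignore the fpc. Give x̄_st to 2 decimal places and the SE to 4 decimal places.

x̄_st = Σ W_h x̄_h = (120·4.4 + 420·0.8 + 180·1.0 + 1200·3.4)/1920 = 2.66875
V̂(x̄_st) = Σ W_h² s_h²/n_h, with W_h = N_h/N and N = 1920:
  stratum A: (120/1920)²·1.4²/20 = 0.000382812
  stratum B: (420/1920)²·0.3²/20 = 0.000215332
  stratum C: (180/1920)²·0.4²/7 = 0.000200893
  stratum D: (1200/1920)²·0.7²/188 = 0.00101812
V̂(x̄_st) = 0.00181716
SE(x̄_st) = √0.00181716 = 0.0426281

x̄_st ≈ 2.67, SE ≈ 0.0426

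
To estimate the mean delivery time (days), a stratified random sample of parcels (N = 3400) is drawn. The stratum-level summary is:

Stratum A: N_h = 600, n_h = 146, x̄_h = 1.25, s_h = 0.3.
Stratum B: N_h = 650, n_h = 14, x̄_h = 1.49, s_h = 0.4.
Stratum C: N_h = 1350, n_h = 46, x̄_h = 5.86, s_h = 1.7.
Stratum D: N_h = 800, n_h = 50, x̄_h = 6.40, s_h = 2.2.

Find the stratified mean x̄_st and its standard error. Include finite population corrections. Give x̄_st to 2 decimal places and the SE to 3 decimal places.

x̄_st ≈ 4.34, SE ≈ 0.123

x̄_st = Σ W_h x̄_h = (600·1.25 + 650·1.49 + 1350·5.86 + 800·6.40)/3400 = 4.33809
V̂(x̄_st) = Σ W_h² (1 − n_h/N_h) s_h²/n_h, with W_h = N_h/N and N = 3400:
  stratum A: (600/3400)²·(1 − 146/600)·0.3²/146 = 1.45258e-05
  stratum B: (650/3400)²·(1 − 14/650)·0.4²/14 = 0.0004087
  stratum C: (1350/3400)²·(1 − 46/1350)·1.7²/46 = 0.00956739
  stratum D: (800/3400)²·(1 − 50/800)·2.2²/50 = 0.00502422
V̂(x̄_st) = 0.0150148
SE(x̄_st) = √0.0150148 = 0.122535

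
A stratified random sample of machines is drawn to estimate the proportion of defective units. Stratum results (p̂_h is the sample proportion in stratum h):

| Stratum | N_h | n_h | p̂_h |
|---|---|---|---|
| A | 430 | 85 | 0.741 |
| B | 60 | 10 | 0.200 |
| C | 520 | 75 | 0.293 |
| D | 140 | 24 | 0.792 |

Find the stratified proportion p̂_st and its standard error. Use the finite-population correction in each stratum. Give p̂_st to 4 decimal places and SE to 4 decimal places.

p̂_st ≈ 0.5164, SE ≈ 0.0296

N = 1150; stratum weights W_h = N_h/N.
p̂_st = Σ W_h p̂_h = (430·0.741 + 60·0.200 + 520·0.293 + 140·0.792)/1150 = 0.51641
V̂(p̂_st) = Σ W_h² (1 − n_h/N_h) p̂_h(1−p̂_h)/(n_h−1):
  stratum A: (430/1150)²·(1 − 85/430)·0.741·0.259/84 = 0.000256289
  stratum B: (60/1150)²·(1 − 10/60)·0.200·0.800/9 = 4.03277e-05
  stratum C: (520/1150)²·(1 − 75/520)·0.293·0.707/74 = 0.000489805
  stratum D: (140/1150)²·(1 − 24/140)·0.792·0.208/23 = 8.79531e-05
V̂(p̂_st) = 0.000874375; SE = √V̂ = 0.0295698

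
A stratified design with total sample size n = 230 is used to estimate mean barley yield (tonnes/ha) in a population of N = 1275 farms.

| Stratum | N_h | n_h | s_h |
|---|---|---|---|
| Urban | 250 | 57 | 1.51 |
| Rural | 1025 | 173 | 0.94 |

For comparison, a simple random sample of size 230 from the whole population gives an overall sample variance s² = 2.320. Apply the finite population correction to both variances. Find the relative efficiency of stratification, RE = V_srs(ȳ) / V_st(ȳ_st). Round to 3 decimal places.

RE ≈ 2.103

V̂(ȳ_st) = Σ W_h² (1 − n_h/N_h) s_h²/n_h, with W_h = N_h/N and N = 1275:
  stratum Urban: (250/1275)²·(1 − 57/250)·1.51²/57 = 0.00118729
  stratum Rural: (1025/1275)²·(1 − 173/1025)·0.94²/173 = 0.0027438
V_st = 0.00393109
V_srs = (1 − 230/1275)·2.320/230 = 0.00826735
Relative efficiency = V_srs / V_st = 0.00826735/0.00393109 = 2.1031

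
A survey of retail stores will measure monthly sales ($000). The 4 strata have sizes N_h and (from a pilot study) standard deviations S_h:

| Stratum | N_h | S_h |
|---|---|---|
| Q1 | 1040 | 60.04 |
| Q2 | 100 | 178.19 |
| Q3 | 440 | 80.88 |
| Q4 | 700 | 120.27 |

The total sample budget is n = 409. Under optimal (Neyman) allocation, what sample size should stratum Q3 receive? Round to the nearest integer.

Neyman allocation: n_h = n · N_h S_h / Σ N_i S_i, with n = 409.
  stratum Q1: N_h·S_h = 1040·60.04 = 62441.60
  stratum Q2: N_h·S_h = 100·178.19 = 17819.00
  stratum Q3: N_h·S_h = 440·80.88 = 35587.20
  stratum Q4: N_h·S_h = 700·120.27 = 84189.00
Σ N_h S_h = 200036.80
n for stratum Q3 = 409·35587.20/200036.80 = 72.762 → 73

73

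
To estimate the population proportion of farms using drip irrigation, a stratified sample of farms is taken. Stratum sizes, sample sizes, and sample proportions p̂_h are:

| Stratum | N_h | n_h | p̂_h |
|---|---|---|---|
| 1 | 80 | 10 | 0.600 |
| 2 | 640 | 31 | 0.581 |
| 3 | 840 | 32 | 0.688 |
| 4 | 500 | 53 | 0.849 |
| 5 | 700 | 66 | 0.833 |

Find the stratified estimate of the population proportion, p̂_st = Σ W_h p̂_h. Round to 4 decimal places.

N = 2760; stratum weights W_h = N_h/N.
p̂_st = Σ W_h p̂_h = (80·0.600 + 640·0.581 + 840·0.688 + 500·0.849 + 700·0.833)/2760 = 0.72658

p̂_st ≈ 0.7266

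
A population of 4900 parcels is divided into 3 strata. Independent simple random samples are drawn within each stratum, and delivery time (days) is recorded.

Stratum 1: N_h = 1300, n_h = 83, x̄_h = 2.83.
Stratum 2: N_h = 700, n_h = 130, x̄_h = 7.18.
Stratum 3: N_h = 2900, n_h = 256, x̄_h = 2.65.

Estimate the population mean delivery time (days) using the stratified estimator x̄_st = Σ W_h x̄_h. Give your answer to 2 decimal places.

N = Σ N_h = 4900. Stratum weights W_h = N_h/N.
x̄_st = (1300·2.83 + 700·7.18 + 2900·2.65) / 4900 = 3.3449

x̄_st ≈ 3.34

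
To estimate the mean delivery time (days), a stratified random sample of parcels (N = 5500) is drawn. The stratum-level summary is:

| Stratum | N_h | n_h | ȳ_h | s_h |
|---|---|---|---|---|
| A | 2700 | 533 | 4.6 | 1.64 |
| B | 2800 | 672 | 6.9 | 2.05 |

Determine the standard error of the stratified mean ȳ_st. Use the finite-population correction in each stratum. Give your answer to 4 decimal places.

SE(ȳ_st) ≈ 0.0470

V̂(ȳ_st) = Σ W_h² (1 − n_h/N_h) s_h²/n_h, with W_h = N_h/N and N = 5500:
  stratum A: (2700/5500)²·(1 − 533/2700)·1.64²/533 = 0.000976018
  stratum B: (2800/5500)²·(1 − 672/2800)·2.05²/672 = 0.00123181
V̂(ȳ_st) = 0.00220783
SE(ȳ_st) = √0.00220783 = 0.0469875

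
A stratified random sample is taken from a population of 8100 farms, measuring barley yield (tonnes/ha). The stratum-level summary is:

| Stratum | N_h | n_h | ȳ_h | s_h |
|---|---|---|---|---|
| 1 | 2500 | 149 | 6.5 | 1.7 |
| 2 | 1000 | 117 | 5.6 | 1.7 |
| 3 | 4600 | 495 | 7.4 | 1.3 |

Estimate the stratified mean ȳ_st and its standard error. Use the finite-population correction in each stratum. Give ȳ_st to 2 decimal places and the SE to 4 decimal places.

ȳ_st ≈ 6.90, SE ≈ 0.0553

ȳ_st = Σ W_h ȳ_h = (2500·6.5 + 1000·5.6 + 4600·7.4)/8100 = 6.90000
V̂(ȳ_st) = Σ W_h² (1 − n_h/N_h) s_h²/n_h, with W_h = N_h/N and N = 8100:
  stratum 1: (2500/8100)²·(1 − 149/2500)·1.7²/149 = 0.00173754
  stratum 2: (1000/8100)²·(1 − 117/1000)·1.7²/117 = 0.000332432
  stratum 3: (4600/8100)²·(1 − 495/4600)·1.3²/495 = 0.000982613
V̂(ȳ_st) = 0.00305258
SE(ȳ_st) = √0.00305258 = 0.0552502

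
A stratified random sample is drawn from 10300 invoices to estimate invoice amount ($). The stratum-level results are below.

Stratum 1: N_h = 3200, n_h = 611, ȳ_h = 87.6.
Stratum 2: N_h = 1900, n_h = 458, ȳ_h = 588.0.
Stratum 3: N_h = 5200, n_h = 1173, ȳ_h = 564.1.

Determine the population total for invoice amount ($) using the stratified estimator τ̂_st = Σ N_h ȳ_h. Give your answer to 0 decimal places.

τ̂_st ≈ 4330840

τ̂_st = Σ N_h ȳ_h = 3200·87.6 + 1900·588.0 + 5200·564.1 = 4330840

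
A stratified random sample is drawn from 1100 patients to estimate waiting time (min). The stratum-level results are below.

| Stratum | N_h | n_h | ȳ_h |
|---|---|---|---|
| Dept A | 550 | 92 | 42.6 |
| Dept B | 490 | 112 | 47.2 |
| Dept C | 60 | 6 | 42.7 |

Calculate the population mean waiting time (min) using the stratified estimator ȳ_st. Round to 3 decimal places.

ȳ_st ≈ 44.655

N = Σ N_h = 1100. Stratum weights W_h = N_h/N.
ȳ_st = (550·42.6 + 490·47.2 + 60·42.7) / 1100 = 44.65455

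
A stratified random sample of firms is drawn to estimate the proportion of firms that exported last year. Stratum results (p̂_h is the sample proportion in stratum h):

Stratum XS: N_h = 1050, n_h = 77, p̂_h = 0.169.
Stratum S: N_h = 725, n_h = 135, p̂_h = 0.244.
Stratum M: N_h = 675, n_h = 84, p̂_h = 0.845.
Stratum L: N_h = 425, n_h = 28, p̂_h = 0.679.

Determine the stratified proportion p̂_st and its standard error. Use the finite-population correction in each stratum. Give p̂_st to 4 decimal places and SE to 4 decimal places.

p̂_st ≈ 0.4220, SE ≈ 0.0233

N = 2875; stratum weights W_h = N_h/N.
p̂_st = Σ W_h p̂_h = (1050·0.169 + 725·0.244 + 675·0.845 + 425·0.679)/2875 = 0.42202
V̂(p̂_st) = Σ W_h² (1 − n_h/N_h) p̂_h(1−p̂_h)/(n_h−1):
  stratum XS: (1050/2875)²·(1 − 77/1050)·0.169·0.831/76 = 0.000228402
  stratum S: (725/2875)²·(1 − 135/725)·0.244·0.756/134 = 7.12395e-05
  stratum M: (675/2875)²·(1 − 84/675)·0.845·0.155/83 = 7.61598e-05
  stratum L: (425/2875)²·(1 − 28/425)·0.679·0.321/27 = 0.000164784
V̂(p̂_st) = 0.000540586; SE = √V̂ = 0.0232505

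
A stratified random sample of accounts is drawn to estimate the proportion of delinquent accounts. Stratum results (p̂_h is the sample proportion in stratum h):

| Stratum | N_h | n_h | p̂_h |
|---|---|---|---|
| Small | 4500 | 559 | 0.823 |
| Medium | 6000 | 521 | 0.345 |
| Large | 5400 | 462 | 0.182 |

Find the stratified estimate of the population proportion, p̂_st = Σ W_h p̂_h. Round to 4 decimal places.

p̂_st ≈ 0.4249

N = 15900; stratum weights W_h = N_h/N.
p̂_st = Σ W_h p̂_h = (4500·0.823 + 6000·0.345 + 5400·0.182)/15900 = 0.42492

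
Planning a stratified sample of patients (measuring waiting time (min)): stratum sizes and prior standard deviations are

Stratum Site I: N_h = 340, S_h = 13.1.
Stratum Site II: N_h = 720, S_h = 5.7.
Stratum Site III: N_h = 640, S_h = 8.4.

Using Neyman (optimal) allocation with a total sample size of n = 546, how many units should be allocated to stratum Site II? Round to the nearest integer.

Neyman allocation: n_h = n · N_h S_h / Σ N_i S_i, with n = 546.
  stratum Site I: N_h·S_h = 340·13.1 = 4454.00
  stratum Site II: N_h·S_h = 720·5.7 = 4104.00
  stratum Site III: N_h·S_h = 640·8.4 = 5376.00
Σ N_h S_h = 13934.00
n for stratum Site II = 546·4104.00/13934.00 = 160.814 → 161

161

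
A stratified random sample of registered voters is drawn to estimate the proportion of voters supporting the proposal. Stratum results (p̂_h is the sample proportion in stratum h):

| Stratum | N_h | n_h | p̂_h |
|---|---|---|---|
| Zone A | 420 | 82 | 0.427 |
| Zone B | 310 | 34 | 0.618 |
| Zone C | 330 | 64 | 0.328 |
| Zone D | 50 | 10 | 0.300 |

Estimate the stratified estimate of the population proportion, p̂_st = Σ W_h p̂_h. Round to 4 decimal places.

N = 1110; stratum weights W_h = N_h/N.
p̂_st = Σ W_h p̂_h = (420·0.427 + 310·0.618 + 330·0.328 + 50·0.300)/1110 = 0.44519

p̂_st ≈ 0.4452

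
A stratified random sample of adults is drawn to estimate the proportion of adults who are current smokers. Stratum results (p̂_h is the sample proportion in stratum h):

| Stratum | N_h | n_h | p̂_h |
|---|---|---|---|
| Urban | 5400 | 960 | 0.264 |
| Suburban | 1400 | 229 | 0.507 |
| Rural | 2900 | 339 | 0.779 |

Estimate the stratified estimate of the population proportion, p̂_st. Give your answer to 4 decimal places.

N = 9700; stratum weights W_h = N_h/N.
p̂_st = Σ W_h p̂_h = (5400·0.264 + 1400·0.507 + 2900·0.779)/9700 = 0.45304

p̂_st ≈ 0.4530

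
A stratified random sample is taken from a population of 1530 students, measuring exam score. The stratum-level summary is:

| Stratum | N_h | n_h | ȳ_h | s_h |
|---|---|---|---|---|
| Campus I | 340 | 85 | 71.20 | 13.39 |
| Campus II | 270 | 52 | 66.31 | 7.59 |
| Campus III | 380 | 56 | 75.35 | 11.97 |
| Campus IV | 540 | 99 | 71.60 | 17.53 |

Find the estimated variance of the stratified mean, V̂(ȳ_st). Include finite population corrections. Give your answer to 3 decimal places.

V̂(ȳ_st) ≈ 0.556

V̂(ȳ_st) = Σ W_h² (1 − n_h/N_h) s_h²/n_h, with W_h = N_h/N and N = 1530:
  stratum Campus I: (340/1530)²·(1 − 85/340)·13.39²/85 = 0.0781229
  stratum Campus II: (270/1530)²·(1 − 52/270)·7.59²/52 = 0.0278559
  stratum Campus III: (380/1530)²·(1 − 56/380)·11.97²/56 = 0.134569
  stratum Campus IV: (540/1530)²·(1 − 99/540)·17.53²/99 = 0.315775
V̂(ȳ_st) = 0.556323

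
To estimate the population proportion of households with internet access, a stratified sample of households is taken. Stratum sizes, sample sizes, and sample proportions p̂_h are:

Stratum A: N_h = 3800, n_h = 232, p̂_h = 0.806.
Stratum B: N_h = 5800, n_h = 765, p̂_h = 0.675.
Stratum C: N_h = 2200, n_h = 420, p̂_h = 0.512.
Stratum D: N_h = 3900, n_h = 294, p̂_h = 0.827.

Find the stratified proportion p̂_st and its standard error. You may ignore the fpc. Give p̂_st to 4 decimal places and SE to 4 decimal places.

p̂_st ≈ 0.7216, SE ≈ 0.0110

N = 15700; stratum weights W_h = N_h/N.
p̂_st = Σ W_h p̂_h = (3800·0.806 + 5800·0.675 + 2200·0.512 + 3900·0.827)/15700 = 0.72162
V̂(p̂_st) = Σ W_h² p̂_h(1−p̂_h)/(n_h−1):
  stratum A: (3800/15700)²·0.806·0.194/231 = 3.96545e-05
  stratum B: (5800/15700)²·0.675·0.325/764 = 3.91878e-05
  stratum C: (2200/15700)²·0.512·0.488/419 = 1.17091e-05
  stratum D: (3900/15700)²·0.827·0.173/293 = 3.0131e-05
V̂(p̂_st) = 0.000120682; SE = √V̂ = 0.0109856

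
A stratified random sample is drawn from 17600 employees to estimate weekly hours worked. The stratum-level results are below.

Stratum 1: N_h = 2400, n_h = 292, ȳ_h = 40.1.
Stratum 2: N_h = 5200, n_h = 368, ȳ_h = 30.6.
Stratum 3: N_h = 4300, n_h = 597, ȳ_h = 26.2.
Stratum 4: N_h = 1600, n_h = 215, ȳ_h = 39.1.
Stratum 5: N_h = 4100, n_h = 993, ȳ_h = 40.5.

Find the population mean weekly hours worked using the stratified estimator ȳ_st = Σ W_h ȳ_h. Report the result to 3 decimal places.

N = Σ N_h = 17600. Stratum weights W_h = N_h/N.
ȳ_st = (2400·40.1 + 5200·30.6 + 4300·26.2 + 1600·39.1 + 4100·40.5) / 17600 = 33.89943

ȳ_st ≈ 33.899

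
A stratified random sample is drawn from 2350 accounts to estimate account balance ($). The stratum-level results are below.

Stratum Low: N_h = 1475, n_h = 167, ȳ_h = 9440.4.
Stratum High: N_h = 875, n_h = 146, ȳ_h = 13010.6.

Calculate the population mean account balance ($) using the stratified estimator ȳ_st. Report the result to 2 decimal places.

ȳ_st ≈ 10769.73

N = Σ N_h = 2350. Stratum weights W_h = N_h/N.
ȳ_st = (1475·9440.4 + 875·13010.6) / 2350 = 10769.7298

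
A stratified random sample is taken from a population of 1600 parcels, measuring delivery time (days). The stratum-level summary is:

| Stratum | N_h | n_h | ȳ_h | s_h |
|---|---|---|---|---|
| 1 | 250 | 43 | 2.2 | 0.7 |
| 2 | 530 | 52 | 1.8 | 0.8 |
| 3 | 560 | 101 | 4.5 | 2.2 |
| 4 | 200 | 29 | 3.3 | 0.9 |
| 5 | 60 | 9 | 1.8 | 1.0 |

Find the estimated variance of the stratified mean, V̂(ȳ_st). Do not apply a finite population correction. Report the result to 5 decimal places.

V̂(ȳ_st) = Σ W_h² s_h²/n_h, with W_h = N_h/N and N = 1600:
  stratum 1: (250/1600)²·0.7²/43 = 0.000278207
  stratum 2: (530/1600)²·0.8²/52 = 0.00135048
  stratum 3: (560/1600)²·2.2²/101 = 0.0058703
  stratum 4: (200/1600)²·0.9²/29 = 0.000436422
  stratum 5: (60/1600)²·1.0²/9 = 0.00015625
V̂(ȳ_st) = 0.00809166

V̂(ȳ_st) ≈ 0.00809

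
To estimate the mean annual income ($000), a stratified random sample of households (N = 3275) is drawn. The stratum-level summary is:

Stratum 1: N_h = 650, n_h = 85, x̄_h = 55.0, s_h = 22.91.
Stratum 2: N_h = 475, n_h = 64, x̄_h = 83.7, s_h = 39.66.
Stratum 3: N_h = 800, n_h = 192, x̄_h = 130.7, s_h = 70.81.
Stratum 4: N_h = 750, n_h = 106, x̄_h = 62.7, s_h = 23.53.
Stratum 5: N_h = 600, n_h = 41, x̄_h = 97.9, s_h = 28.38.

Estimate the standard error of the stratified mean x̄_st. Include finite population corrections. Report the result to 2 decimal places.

SE(x̄_st) ≈ 1.64

V̂(x̄_st) = Σ W_h² (1 − n_h/N_h) s_h²/n_h, with W_h = N_h/N and N = 3275:
  stratum 1: (650/3275)²·(1 − 85/650)·22.91²/85 = 0.211432
  stratum 2: (475/3275)²·(1 − 64/475)·39.66²/64 = 0.447341
  stratum 3: (800/3275)²·(1 − 192/800)·70.81²/192 = 1.18429
  stratum 4: (750/3275)²·(1 − 106/750)·23.53²/106 = 0.235214
  stratum 5: (600/3275)²·(1 − 41/600)·28.38²/41 = 0.614301
V̂(x̄_st) = 2.69258
SE(x̄_st) = √2.69258 = 1.64091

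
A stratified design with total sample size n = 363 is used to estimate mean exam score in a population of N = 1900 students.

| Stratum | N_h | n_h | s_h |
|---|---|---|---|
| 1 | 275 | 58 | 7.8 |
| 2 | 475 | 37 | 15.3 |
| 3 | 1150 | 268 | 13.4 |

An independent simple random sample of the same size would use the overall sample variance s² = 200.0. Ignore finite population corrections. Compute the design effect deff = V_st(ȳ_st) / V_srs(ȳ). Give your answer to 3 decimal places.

deff ≈ 1.203

V̂(ȳ_st) = Σ W_h² s_h²/n_h, with W_h = N_h/N and N = 1900:
  stratum 1: (275/1900)²·7.8²/58 = 0.0219745
  stratum 2: (475/1900)²·15.3²/37 = 0.395422
  stratum 3: (1150/1900)²·13.4²/268 = 0.24545
V_st = 0.662847
V_srs = s²/n = 200.0/363 = 0.550964
deff = V_st / V_srs = 0.662847/0.550964 = 1.2031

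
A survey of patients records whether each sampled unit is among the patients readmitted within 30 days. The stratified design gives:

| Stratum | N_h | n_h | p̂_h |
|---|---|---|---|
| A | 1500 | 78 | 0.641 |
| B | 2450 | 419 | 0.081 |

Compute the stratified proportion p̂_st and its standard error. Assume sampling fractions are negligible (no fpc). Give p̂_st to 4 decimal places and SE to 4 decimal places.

N = 3950; stratum weights W_h = N_h/N.
p̂_st = Σ W_h p̂_h = (1500·0.641 + 2450·0.081)/3950 = 0.29366
V̂(p̂_st) = Σ W_h² p̂_h(1−p̂_h)/(n_h−1):
  stratum A: (1500/3950)²·0.641·0.359/77 = 0.000430973
  stratum B: (2450/3950)²·0.081·0.919/418 = 6.85113e-05
V̂(p̂_st) = 0.000499484; SE = √V̂ = 0.0223491

p̂_st ≈ 0.2937, SE ≈ 0.0223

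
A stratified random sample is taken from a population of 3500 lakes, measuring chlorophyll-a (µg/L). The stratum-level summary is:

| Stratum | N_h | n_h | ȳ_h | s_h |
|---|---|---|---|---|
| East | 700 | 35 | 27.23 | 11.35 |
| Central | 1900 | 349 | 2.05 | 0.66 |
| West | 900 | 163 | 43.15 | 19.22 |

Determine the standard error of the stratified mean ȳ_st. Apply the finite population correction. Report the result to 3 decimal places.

SE(ȳ_st) ≈ 0.513

V̂(ȳ_st) = Σ W_h² (1 − n_h/N_h) s_h²/n_h, with W_h = N_h/N and N = 3500:
  stratum East: (700/3500)²·(1 − 35/700)·11.35²/35 = 0.139864
  stratum Central: (1900/3500)²·(1 − 349/1900)·0.66²/349 = 0.000300256
  stratum West: (900/3500)²·(1 − 163/900)·19.22²/163 = 0.122714
V̂(ȳ_st) = 0.262878
SE(ȳ_st) = √0.262878 = 0.512717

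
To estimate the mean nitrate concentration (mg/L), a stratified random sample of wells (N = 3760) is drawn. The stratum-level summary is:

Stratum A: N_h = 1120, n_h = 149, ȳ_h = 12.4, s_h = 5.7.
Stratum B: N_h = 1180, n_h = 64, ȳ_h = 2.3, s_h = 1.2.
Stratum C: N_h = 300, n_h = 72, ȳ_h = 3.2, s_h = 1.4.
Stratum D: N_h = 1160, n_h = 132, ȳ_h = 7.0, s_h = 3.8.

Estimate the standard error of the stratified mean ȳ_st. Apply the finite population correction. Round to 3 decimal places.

V̂(ȳ_st) = Σ W_h² (1 − n_h/N_h) s_h²/n_h, with W_h = N_h/N and N = 3760:
  stratum A: (1120/3760)²·(1 − 149/1120)·5.7²/149 = 0.0167736
  stratum B: (1180/3760)²·(1 − 64/1180)·1.2²/64 = 0.00209582
  stratum C: (300/3760)²·(1 − 72/300)·1.4²/72 = 0.000131706
  stratum D: (1160/3760)²·(1 − 132/1160)·3.8²/132 = 0.00922717
V̂(ȳ_st) = 0.0282282
SE(ȳ_st) = √0.0282282 = 0.168013

SE(ȳ_st) ≈ 0.168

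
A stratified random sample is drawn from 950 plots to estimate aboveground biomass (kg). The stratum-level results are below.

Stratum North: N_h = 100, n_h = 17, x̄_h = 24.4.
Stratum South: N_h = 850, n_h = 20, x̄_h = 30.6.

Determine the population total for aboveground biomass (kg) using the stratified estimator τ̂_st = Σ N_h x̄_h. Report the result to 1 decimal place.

τ̂_st ≈ 28450.0

τ̂_st = Σ N_h x̄_h = 100·24.4 + 850·30.6 = 28450.0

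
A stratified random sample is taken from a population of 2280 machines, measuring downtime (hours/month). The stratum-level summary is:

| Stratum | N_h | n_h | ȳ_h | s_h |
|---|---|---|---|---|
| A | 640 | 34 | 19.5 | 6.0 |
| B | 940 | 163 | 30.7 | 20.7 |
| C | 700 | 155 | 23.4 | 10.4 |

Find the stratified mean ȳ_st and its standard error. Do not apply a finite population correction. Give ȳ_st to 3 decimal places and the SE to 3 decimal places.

ȳ_st = Σ W_h ȳ_h = (640·19.5 + 940·30.7 + 700·23.4)/2280 = 25.31491
V̂(ȳ_st) = Σ W_h² s_h²/n_h, with W_h = N_h/N and N = 2280:
  stratum A: (640/2280)²·6.0²/34 = 0.0834284
  stratum B: (940/2280)²·20.7²/163 = 0.446827
  stratum C: (700/2280)²·10.4²/155 = 0.0657751
V̂(ȳ_st) = 0.59603
SE(ȳ_st) = √0.59603 = 0.77203

ȳ_st ≈ 25.315, SE ≈ 0.772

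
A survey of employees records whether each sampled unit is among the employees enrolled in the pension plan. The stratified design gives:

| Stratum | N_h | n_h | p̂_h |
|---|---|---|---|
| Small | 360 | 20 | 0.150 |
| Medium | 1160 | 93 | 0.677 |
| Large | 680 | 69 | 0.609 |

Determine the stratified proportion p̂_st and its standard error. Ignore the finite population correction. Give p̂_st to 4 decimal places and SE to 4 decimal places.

p̂_st ≈ 0.5697, SE ≈ 0.0343

N = 2200; stratum weights W_h = N_h/N.
p̂_st = Σ W_h p̂_h = (360·0.150 + 1160·0.677 + 680·0.609)/2200 = 0.56975
V̂(p̂_st) = Σ W_h² p̂_h(1−p̂_h)/(n_h−1):
  stratum Small: (360/2200)²·0.150·0.850/19 = 0.000179687
  stratum Medium: (1160/2200)²·0.677·0.323/92 = 0.000660806
  stratum Large: (680/2200)²·0.609·0.391/68 = 0.000334547
V̂(p̂_st) = 0.00117504; SE = √V̂ = 0.0342789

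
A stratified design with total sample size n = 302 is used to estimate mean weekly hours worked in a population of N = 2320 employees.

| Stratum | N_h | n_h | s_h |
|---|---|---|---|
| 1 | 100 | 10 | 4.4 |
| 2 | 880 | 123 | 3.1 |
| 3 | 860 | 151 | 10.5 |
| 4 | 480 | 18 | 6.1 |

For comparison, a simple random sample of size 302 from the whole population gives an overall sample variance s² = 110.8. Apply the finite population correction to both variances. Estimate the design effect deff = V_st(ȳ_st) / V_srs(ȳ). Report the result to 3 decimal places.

deff ≈ 0.567

V̂(ȳ_st) = Σ W_h² (1 − n_h/N_h) s_h²/n_h, with W_h = N_h/N and N = 2320:
  stratum 1: (100/2320)²·(1 − 10/100)·4.4²/10 = 0.00323722
  stratum 2: (880/2320)²·(1 − 123/880)·3.1²/123 = 0.00966987
  stratum 3: (860/2320)²·(1 − 151/860)·10.5²/151 = 0.0827124
  stratum 4: (480/2320)²·(1 − 18/480)·6.1²/18 = 0.0851715
V_st = 0.180791
V_srs = (1 − 302/2320)·110.8/302 = 0.319129
deff = V_st / V_srs = 0.180791/0.319129 = 0.5665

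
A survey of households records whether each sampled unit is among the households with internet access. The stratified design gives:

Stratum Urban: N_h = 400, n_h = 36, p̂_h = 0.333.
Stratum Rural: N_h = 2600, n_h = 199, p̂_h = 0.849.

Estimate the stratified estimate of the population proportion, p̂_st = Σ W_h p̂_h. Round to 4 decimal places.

N = 3000; stratum weights W_h = N_h/N.
p̂_st = Σ W_h p̂_h = (400·0.333 + 2600·0.849)/3000 = 0.78020

p̂_st ≈ 0.7802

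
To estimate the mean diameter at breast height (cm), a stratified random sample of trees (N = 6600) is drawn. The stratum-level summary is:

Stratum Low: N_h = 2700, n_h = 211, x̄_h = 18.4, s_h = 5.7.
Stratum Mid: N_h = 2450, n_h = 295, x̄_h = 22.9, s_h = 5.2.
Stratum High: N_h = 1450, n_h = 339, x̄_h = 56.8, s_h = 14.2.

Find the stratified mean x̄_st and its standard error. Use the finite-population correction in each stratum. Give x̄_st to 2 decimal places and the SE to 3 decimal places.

x̄_st = Σ W_h x̄_h = (2700·18.4 + 2450·22.9 + 1450·56.8)/6600 = 28.50682
V̂(x̄_st) = Σ W_h² (1 − n_h/N_h) s_h²/n_h, with W_h = N_h/N and N = 6600:
  stratum Low: (2700/6600)²·(1 − 211/2700)·5.7²/211 = 0.0237557
  stratum Mid: (2450/6600)²·(1 − 295/2450)·5.2²/295 = 0.0111099
  stratum High: (1450/6600)²·(1 − 339/1450)·14.2²/339 = 0.0219974
V̂(x̄_st) = 0.056863
SE(x̄_st) = √0.056863 = 0.23846

x̄_st ≈ 28.51, SE ≈ 0.238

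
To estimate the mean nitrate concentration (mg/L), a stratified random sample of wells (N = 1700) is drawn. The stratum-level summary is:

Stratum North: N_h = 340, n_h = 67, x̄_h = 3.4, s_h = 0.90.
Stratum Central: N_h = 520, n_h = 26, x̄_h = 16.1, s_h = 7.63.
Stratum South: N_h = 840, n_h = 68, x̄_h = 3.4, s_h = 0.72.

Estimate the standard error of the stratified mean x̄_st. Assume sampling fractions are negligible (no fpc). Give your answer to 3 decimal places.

V̂(x̄_st) = Σ W_h² s_h²/n_h, with W_h = N_h/N and N = 1700:
  stratum North: (340/1700)²·0.90²/67 = 0.000483582
  stratum Central: (520/1700)²·7.63²/26 = 0.2095
  stratum South: (840/1700)²·0.72²/68 = 0.0018613
V̂(x̄_st) = 0.211845
SE(x̄_st) = √0.211845 = 0.460266

SE(x̄_st) ≈ 0.460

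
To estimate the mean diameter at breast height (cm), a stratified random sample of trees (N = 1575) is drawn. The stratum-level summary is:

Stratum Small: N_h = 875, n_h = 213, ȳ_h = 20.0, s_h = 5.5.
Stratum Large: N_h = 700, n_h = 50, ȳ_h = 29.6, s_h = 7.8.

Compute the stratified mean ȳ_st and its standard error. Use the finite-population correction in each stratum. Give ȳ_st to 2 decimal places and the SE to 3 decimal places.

ȳ_st ≈ 24.27, SE ≈ 0.506

ȳ_st = Σ W_h ȳ_h = (875·20.0 + 700·29.6)/1575 = 24.26667
V̂(ȳ_st) = Σ W_h² (1 − n_h/N_h) s_h²/n_h, with W_h = N_h/N and N = 1575:
  stratum Small: (875/1575)²·(1 − 213/875)·5.5²/213 = 0.0331628
  stratum Large: (700/1575)²·(1 − 50/700)·7.8²/50 = 0.223187
V̂(ȳ_st) = 0.25635
SE(ȳ_st) = √0.25635 = 0.50631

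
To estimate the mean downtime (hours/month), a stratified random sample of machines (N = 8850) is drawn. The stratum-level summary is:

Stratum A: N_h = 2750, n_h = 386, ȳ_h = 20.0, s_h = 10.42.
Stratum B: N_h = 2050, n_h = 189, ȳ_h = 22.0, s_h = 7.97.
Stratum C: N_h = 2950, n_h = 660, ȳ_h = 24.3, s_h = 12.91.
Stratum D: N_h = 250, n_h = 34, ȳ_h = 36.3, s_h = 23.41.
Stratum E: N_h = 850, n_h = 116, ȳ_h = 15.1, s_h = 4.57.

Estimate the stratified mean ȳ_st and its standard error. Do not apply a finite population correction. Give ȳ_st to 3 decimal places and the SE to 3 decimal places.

ȳ_st ≈ 21.886, SE ≈ 0.296

ȳ_st = Σ W_h ȳ_h = (2750·20.0 + 2050·22.0 + 2950·24.3 + 250·36.3 + 850·15.1)/8850 = 21.88644
V̂(ȳ_st) = Σ W_h² s_h²/n_h, with W_h = N_h/N and N = 8850:
  stratum A: (2750/8850)²·10.42²/386 = 0.0271598
  stratum B: (2050/8850)²·7.97²/189 = 0.0180333
  stratum C: (2950/8850)²·12.91²/660 = 0.0280586
  stratum D: (250/8850)²·23.41²/34 = 0.0128623
  stratum E: (850/8850)²·4.57²/116 = 0.00166083
V̂(ȳ_st) = 0.0877749
SE(ȳ_st) = √0.0877749 = 0.296268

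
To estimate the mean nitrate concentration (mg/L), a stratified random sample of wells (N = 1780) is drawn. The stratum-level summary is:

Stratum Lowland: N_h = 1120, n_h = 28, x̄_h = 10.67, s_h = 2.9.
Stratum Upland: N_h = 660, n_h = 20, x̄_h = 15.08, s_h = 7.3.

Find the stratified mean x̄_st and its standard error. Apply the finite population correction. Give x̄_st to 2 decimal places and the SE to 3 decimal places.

x̄_st ≈ 12.31, SE ≈ 0.686

x̄_st = Σ W_h x̄_h = (1120·10.67 + 660·15.08)/1780 = 12.30517
V̂(x̄_st) = Σ W_h² (1 − n_h/N_h) s_h²/n_h, with W_h = N_h/N and N = 1780:
  stratum Lowland: (1120/1780)²·(1 − 28/1120)·2.9²/28 = 0.115941
  stratum Upland: (660/1780)²·(1 − 20/660)·7.3²/20 = 0.355222
V̂(x̄_st) = 0.471163
SE(x̄_st) = √0.471163 = 0.686413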